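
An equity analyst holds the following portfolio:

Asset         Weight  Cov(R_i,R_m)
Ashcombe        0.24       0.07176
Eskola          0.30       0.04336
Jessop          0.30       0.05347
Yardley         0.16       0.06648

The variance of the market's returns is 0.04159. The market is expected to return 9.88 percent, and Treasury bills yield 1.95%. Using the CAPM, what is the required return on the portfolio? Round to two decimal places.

12.80%

β_Ashcombe = 0.07176 / 0.04159 = 1.7254
β_Eskola = 0.04336 / 0.04159 = 1.0426
β_Jessop = 0.05347 / 0.04159 = 1.2856
β_Yardley = 0.06648 / 0.04159 = 1.5985
β_P = Σ w_i β_i = 0.24×1.7254 + 0.30×1.0426 + 0.30×1.2856 + 0.16×1.5985 = 1.3683
MRP = 9.88% − 1.95% = 7.93%
E(R_P) = R_f + β_P × MRP = 1.95% + 1.3683 × 7.93% = 12.80%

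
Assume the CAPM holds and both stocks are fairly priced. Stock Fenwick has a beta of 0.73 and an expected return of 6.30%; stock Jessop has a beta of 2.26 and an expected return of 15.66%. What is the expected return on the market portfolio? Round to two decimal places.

Both satisfy E(R) = R_f + β·MRP, so the slope of the SML is
MRP = (15.66% − 6.30%) / (2.26 − 0.73) = 9.36% / 1.53 = 6.1176%
R_f = E(R_Fenwick) − β_Fenwick·MRP = 6.30% − 0.73 × 6.1176% = 1.8342%
E(R_m) = R_f + MRP = 1.8342% + 6.1176% = 7.95%

7.95%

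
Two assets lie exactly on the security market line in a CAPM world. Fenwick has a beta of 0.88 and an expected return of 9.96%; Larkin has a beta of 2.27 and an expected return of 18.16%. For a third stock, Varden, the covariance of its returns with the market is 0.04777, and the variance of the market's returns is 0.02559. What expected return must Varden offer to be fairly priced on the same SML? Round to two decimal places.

15.78%

MRP = (18.16% − 9.96%) / (2.27 − 0.88) = 5.8993%
R_f = 9.96% − 0.88 × 5.8993% = 4.7686%
β_Varden = Cov / Var(R_m) = 0.04777 / 0.02559 = 1.8667
E(R_Varden) = R_f + β × MRP = 4.7686% + 1.8667 × 5.8993% = 15.78%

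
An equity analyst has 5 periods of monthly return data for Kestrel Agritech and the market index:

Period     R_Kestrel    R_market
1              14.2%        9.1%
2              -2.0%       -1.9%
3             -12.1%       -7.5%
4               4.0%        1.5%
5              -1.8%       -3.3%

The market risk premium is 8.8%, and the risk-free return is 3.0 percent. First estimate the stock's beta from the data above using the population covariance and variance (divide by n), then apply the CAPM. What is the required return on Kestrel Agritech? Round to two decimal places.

16.44%

Mean R_i = (14.2 − 2.0 − 12.1 + 4.0 − 1.8) / 5 = 0.4600%
Mean R_m = (9.1 − 1.9 − 7.5 + 1.5 − 3.3) / 5 = -0.4200%
Σ(R_i − R̄_i)(R_m − R̄_m) = 236.6760  ⇒  Cov = 236.6760 / 5 = 47.3352
Σ(R_m − R̄_m)² = 154.9280  ⇒  Var(R_m) = 154.9280 / 5 = 30.9856
β = Cov / Var(R_m) = 47.3352 / 30.9856 = 1.5277
E(R) = R_f + β × MRP = 3.0% + 1.5277 × 8.8% = 16.44%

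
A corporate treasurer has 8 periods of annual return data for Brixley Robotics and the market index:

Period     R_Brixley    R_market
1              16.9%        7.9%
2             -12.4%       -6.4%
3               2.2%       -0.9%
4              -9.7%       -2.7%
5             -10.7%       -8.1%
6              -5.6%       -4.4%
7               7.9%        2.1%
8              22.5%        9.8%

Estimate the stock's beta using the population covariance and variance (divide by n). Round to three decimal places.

1.991

Mean R_i = (16.9 − 12.4 + 2.2 − 9.7 − 10.7 − 5.6 + 7.9 + 22.5) / 8 = 1.3875%
Mean R_m = (7.9 − 6.4 − 0.9 − 2.7 − 8.1 − 4.4 + 2.1 + 9.8) / 8 = -0.3375%
Σ(R_i − R̄_i)(R_m − R̄_m) = 589.2263  ⇒  Cov = 589.2263 / 8 = 73.6533
Σ(R_m − R̄_m)² = 295.9788  ⇒  Var(R_m) = 295.9788 / 8 = 36.9974
β = Cov / Var(R_m) = 73.6533 / 36.9974 = 1.9908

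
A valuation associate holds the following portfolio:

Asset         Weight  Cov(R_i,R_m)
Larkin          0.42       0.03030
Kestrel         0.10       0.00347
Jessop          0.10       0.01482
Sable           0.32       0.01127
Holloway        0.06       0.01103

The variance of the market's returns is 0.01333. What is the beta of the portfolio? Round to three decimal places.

β_Larkin = 0.03030 / 0.01333 = 2.2731
β_Kestrel = 0.00347 / 0.01333 = 0.2603
β_Jessop = 0.01482 / 0.01333 = 1.1118
β_Sable = 0.01127 / 0.01333 = 0.8455
β_Holloway = 0.01103 / 0.01333 = 0.8275
β_P = Σ w_i β_i = 0.42×2.2731 + 0.10×0.2603 + 0.10×1.1118 + 0.32×0.8455 + 0.06×0.8275 = 1.4121

1.412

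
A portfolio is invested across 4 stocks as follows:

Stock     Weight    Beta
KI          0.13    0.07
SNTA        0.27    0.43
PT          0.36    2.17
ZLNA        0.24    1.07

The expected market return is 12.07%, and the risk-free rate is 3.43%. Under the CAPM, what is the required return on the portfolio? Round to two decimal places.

β_P = Σ w_i β_i = 0.13×0.07 + 0.27×0.43 + 0.36×2.17 + 0.24×1.07 = 1.1632
MRP = 12.07% − 3.43% = 8.64%
E(R_P) = R_f + β_P × MRP = 3.43% + 1.1632 × 8.64% = 13.48%

13.48%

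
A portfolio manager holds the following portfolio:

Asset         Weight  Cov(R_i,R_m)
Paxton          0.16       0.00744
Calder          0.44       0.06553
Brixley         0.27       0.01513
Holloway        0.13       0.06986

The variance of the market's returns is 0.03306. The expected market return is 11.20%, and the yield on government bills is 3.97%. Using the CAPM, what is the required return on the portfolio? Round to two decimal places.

13.42%

β_Paxton = 0.00744 / 0.03306 = 0.2250
β_Calder = 0.06553 / 0.03306 = 1.9822
β_Brixley = 0.01513 / 0.03306 = 0.4577
β_Holloway = 0.06986 / 0.03306 = 2.1131
β_P = Σ w_i β_i = 0.16×0.2250 + 0.44×1.9822 + 0.27×0.4577 + 0.13×2.1131 = 1.3065
MRP = 11.20% − 3.97% = 7.23%
E(R_P) = R_f + β_P × MRP = 3.97% + 1.3065 × 7.23% = 13.42%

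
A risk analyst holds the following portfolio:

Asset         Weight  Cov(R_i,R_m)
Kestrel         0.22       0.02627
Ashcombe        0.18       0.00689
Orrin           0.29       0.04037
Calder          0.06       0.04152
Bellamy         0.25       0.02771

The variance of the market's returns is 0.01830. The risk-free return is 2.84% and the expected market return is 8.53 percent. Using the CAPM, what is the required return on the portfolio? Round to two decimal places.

β_Kestrel = 0.02627 / 0.01830 = 1.4355
β_Ashcombe = 0.00689 / 0.01830 = 0.3765
β_Orrin = 0.04037 / 0.01830 = 2.2060
β_Calder = 0.04152 / 0.01830 = 2.2689
β_Bellamy = 0.02771 / 0.01830 = 1.5142
β_P = Σ w_i β_i = 0.22×1.4355 + 0.18×0.3765 + 0.29×2.2060 + 0.06×2.2689 + 0.25×1.5142 = 1.5380
MRP = 8.53% − 2.84% = 5.69%
E(R_P) = R_f + β_P × MRP = 2.84% + 1.5380 × 5.69% = 11.59%

11.59%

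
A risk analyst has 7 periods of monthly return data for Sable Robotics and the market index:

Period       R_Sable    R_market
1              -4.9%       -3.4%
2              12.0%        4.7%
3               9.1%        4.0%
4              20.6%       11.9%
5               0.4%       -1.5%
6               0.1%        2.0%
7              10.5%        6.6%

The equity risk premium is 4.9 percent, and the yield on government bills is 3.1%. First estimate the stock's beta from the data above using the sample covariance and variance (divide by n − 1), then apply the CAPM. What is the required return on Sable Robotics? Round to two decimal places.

Mean R_i = (-4.9 + 12.0 + 9.1 + 20.6 + 0.4 + 0.1 + 10.5) / 7 = 6.8286%
Mean R_m = (-3.4 + 4.7 + 4.0 + 11.9 − 1.5 + 2.0 + 6.6) / 7 = 3.4714%
Σ(R_i − R̄_i)(R_m − R̄_m) = 257.5657  ⇒  Cov = 257.5657 / 6 = 42.9276
Σ(R_m − R̄_m)² = 156.7143  ⇒  Var(R_m) = 156.7143 / 6 = 26.1191
β = Cov / Var(R_m) = 42.9276 / 26.1191 = 1.6435
E(R) = R_f + β × MRP = 3.1% + 1.6435 × 4.9% = 11.15%

11.15%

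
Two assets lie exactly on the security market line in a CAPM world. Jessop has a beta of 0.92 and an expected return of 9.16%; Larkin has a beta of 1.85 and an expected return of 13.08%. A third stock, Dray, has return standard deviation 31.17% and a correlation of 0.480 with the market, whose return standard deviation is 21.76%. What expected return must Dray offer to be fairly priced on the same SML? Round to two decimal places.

8.18%

MRP = (13.08% − 9.16%) / (1.85 − 0.92) = 4.2151%
R_f = 9.16% − 0.92 × 4.2151% = 5.2821%
β_Dray = ρ·σ_i/σ_m = 0.480 × 31.17 / 21.76 = 0.6876
E(R_Dray) = R_f + β × MRP = 5.2821% + 0.6876 × 4.2151% = 8.18%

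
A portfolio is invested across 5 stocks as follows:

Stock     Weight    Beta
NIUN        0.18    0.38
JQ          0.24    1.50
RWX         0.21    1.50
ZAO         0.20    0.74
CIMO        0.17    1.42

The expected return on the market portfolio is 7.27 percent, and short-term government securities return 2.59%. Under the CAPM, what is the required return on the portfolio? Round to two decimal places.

β_P = Σ w_i β_i = 0.18×0.38 + 0.24×1.50 + 0.21×1.50 + 0.20×0.74 + 0.17×1.42 = 1.1328
MRP = 7.27% − 2.59% = 4.68%
E(R_P) = R_f + β_P × MRP = 2.59% + 1.1328 × 4.68% = 7.89%

7.89%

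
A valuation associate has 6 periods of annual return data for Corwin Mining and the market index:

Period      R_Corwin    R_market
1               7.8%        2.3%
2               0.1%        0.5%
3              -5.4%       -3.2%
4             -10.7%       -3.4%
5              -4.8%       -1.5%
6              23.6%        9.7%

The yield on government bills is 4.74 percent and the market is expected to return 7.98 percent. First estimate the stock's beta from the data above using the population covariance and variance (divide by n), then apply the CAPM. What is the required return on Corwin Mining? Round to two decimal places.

12.81%

Mean R_i = (7.8 + 0.1 − 5.4 − 10.7 − 4.8 + 23.6) / 6 = 1.7667%
Mean R_m = (2.3 + 0.5 − 3.2 − 3.4 − 1.5 + 9.7) / 6 = 0.7333%
Σ(R_i − R̄_i)(R_m − R̄_m) = 299.9967  ⇒  Cov = 299.9967 / 6 = 49.9995
Σ(R_m − R̄_m)² = 120.4533  ⇒  Var(R_m) = 120.4533 / 6 = 20.0756
β = Cov / Var(R_m) = 49.9995 / 20.0756 = 2.4906
MRP = 7.98% − 4.74% = 3.24%
E(R) = R_f + β × MRP = 4.74% + 2.4906 × 3.24% = 12.81%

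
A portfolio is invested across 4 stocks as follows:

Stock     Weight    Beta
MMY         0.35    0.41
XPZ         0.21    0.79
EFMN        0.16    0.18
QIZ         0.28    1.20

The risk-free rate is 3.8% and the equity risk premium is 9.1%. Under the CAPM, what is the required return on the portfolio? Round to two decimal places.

9.94%

β_P = Σ w_i β_i = 0.35×0.41 + 0.21×0.79 + 0.16×0.18 + 0.28×1.20 = 0.6742
E(R_P) = R_f + β_P × MRP = 3.8% + 0.6742 × 9.1% = 9.94%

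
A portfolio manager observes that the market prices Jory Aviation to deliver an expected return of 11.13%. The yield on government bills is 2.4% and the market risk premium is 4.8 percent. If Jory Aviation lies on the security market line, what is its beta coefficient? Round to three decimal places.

β = (E(R) − R_f) / MRP = (11.13% − 2.4%) / 4.8% = 8.73% / 4.8% = 1.819

1.819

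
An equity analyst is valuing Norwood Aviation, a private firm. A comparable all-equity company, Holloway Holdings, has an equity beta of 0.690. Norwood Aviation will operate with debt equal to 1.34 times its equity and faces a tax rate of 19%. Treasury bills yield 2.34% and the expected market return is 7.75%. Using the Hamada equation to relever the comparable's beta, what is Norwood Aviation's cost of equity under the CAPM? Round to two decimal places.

10.12%

β_L = β_U × [1 + (1 − t)(D/E)] = 0.690 × [1 + (1 − 0.19) × 1.34]
    = 0.690 × [1 + 0.81 × 1.34] = 0.690 × 2.0854 = 1.4389
MRP = 7.75% − 2.34% = 5.41%
E(R) = R_f + β_L × MRP = 2.34% + 1.4389 × 5.41% = 10.12%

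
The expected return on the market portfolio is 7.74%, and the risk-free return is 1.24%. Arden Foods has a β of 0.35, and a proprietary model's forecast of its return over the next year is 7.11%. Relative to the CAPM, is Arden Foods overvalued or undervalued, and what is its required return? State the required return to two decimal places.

MRP = 7.74% − 1.24% = 6.50%
Required return = R_f + β·MRP = 1.24% + 0.35 × 6.50% = 3.52%
Forecast 7.11% > required 3.52% → the stock plots above the SML → undervalued.

Undervalued; required return 3.52%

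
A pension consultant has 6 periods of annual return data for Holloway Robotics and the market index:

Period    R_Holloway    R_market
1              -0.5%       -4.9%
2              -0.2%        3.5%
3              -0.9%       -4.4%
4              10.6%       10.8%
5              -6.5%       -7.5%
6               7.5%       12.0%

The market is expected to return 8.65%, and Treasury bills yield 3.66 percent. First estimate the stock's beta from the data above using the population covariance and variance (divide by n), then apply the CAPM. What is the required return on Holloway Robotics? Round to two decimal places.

7.05%

Mean R_i = (-0.5 − 0.2 − 0.9 + 10.6 − 6.5 + 7.5) / 6 = 1.6667%
Mean R_m = (-4.9 + 3.5 − 4.4 + 10.8 − 7.5 + 12.0) / 6 = 1.5833%
Σ(R_i − R̄_i)(R_m − R̄_m) = 243.1067  ⇒  Cov = 243.1067 / 6 = 40.5178
Σ(R_m − R̄_m)² = 357.4683  ⇒  Var(R_m) = 357.4683 / 6 = 59.5781
β = Cov / Var(R_m) = 40.5178 / 59.5781 = 0.6801
MRP = 8.65% − 3.66% = 4.99%
E(R) = R_f + β × MRP = 3.66% + 0.6801 × 4.99% = 7.05%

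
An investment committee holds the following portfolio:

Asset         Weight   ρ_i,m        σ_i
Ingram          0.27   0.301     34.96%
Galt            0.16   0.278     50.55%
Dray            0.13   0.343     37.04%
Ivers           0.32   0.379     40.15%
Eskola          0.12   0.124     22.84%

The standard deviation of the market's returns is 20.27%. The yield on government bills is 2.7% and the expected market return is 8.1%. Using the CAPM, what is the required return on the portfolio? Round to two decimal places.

β_Ingram = 0.301 × 34.96% / 20.27% = 0.5191
β_Galt = 0.278 × 50.55% / 20.27% = 0.6933
β_Dray = 0.343 × 37.04% / 20.27% = 0.6268
β_Ivers = 0.379 × 40.15% / 20.27% = 0.7507
β_Eskola = 0.124 × 22.84% / 20.27% = 0.1397
β_P = Σ w_i β_i = 0.27×0.5191 + 0.16×0.6933 + 0.13×0.6268 + 0.32×0.7507 + 0.12×0.1397 = 0.5896
MRP = 8.1% − 2.7% = 5.40%
E(R_P) = R_f + β_P × MRP = 2.7% + 0.5896 × 5.4% = 5.88%

5.88%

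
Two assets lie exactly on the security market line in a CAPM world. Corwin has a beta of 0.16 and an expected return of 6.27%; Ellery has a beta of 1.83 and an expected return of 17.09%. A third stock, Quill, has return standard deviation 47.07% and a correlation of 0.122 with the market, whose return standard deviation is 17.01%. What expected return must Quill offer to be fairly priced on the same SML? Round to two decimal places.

MRP = (17.09% − 6.27%) / (1.83 − 0.16) = 6.4790%
R_f = 6.27% − 0.16 × 6.4790% = 5.2334%
β_Quill = ρ·σ_i/σ_m = 0.122 × 47.07 / 17.01 = 0.3376
E(R_Quill) = R_f + β × MRP = 5.2334% + 0.3376 × 6.4790% = 7.42%

7.42%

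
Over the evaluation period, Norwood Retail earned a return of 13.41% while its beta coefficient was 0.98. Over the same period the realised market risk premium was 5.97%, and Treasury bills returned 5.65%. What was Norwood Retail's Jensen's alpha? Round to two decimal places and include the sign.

+1.91%

CAPM benchmark = R_f + β(R_m − R_f) = 5.65% + 0.98 × 5.97% = 11.5006%
α = actual − benchmark = 13.41% − 11.5006% = +1.91%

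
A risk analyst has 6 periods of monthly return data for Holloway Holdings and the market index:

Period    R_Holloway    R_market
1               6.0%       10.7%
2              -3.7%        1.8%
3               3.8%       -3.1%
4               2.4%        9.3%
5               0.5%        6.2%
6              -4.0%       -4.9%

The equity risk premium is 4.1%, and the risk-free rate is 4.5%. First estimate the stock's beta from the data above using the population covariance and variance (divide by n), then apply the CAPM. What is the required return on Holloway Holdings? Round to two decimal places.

Mean R_i = (6.0 − 3.7 + 3.8 + 2.4 + 0.5 − 4.0) / 6 = 0.8333%
Mean R_m = (10.7 + 1.8 − 3.1 + 9.3 + 6.2 − 4.9) / 6 = 3.3333%
Σ(R_i − R̄_i)(R_m − R̄_m) = 74.1133  ⇒  Cov = 74.1133 / 6 = 12.3522
Σ(R_m − R̄_m)² = 209.6133  ⇒  Var(R_m) = 209.6133 / 6 = 34.9356
β = Cov / Var(R_m) = 12.3522 / 34.9356 = 0.3536
E(R) = R_f + β × MRP = 4.5% + 0.3536 × 4.1% = 5.95%

5.95%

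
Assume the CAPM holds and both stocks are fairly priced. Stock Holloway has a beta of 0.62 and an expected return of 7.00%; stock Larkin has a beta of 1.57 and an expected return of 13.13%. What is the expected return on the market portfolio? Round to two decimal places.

Both satisfy E(R) = R_f + β·MRP, so the slope of the SML is
MRP = (13.13% − 7.00%) / (1.57 − 0.62) = 6.13% / 0.95 = 6.4526%
R_f = E(R_Holloway) − β_Holloway·MRP = 7.00% − 0.62 × 6.4526% = 2.9994%
E(R_m) = R_f + MRP = 2.9994% + 6.4526% = 9.45%

9.45%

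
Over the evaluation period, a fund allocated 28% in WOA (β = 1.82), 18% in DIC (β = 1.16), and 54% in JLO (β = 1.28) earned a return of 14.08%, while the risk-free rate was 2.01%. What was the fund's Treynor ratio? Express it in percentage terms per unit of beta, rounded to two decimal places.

β_P = 0.28×1.82 + 0.18×1.16 + 0.54×1.28 = 1.4096
Treynor = (R_P − R_f) / β_P = (14.08% − 2.01%) / 1.4096 = 12.07% / 1.4096 = 8.56%

8.56%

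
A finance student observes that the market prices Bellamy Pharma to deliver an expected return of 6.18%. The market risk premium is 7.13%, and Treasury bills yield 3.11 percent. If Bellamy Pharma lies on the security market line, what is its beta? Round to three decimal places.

β = (E(R) − R_f) / MRP = (6.18% − 3.11%) / 7.13% = 3.07% / 7.13% = 0.431

0.431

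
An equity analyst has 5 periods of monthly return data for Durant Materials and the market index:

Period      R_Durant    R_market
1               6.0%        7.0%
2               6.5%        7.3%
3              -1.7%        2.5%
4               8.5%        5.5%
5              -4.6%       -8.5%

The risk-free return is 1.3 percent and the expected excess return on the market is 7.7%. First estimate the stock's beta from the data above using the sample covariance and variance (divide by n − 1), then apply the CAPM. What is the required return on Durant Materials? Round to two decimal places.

Mean R_i = (6.0 + 6.5 − 1.7 + 8.5 − 4.6) / 5 = 2.9400%
Mean R_m = (7.0 + 7.3 + 2.5 + 5.5 − 8.5) / 5 = 2.7600%
Σ(R_i − R̄_i)(R_m − R̄_m) = 130.4780  ⇒  Cov = 130.4780 / 4 = 32.6195
Σ(R_m − R̄_m)² = 172.9520  ⇒  Var(R_m) = 172.9520 / 4 = 43.2380
β = Cov / Var(R_m) = 32.6195 / 43.2380 = 0.7544
E(R) = R_f + β × MRP = 1.3% + 0.7544 × 7.7% = 7.11%

7.11%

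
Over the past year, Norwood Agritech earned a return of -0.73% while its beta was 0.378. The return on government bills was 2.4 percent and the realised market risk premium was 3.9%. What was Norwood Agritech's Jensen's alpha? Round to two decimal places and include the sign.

-4.60%

CAPM benchmark = R_f + β(R_m − R_f) = 2.4% + 0.378 × 3.9% = 3.8742%
α = actual − benchmark = -0.73% − 3.8742% = -4.60%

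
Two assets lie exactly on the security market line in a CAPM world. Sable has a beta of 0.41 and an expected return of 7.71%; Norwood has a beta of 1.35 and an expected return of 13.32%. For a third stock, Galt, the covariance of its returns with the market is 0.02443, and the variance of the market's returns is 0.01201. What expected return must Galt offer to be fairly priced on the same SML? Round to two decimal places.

MRP = (13.32% − 7.71%) / (1.35 − 0.41) = 5.9681%
R_f = 7.71% − 0.41 × 5.9681% = 5.2631%
β_Galt = Cov / Var(R_m) = 0.02443 / 0.01201 = 2.0341
E(R_Galt) = R_f + β × MRP = 5.2631% + 2.0341 × 5.9681% = 17.40%

17.40%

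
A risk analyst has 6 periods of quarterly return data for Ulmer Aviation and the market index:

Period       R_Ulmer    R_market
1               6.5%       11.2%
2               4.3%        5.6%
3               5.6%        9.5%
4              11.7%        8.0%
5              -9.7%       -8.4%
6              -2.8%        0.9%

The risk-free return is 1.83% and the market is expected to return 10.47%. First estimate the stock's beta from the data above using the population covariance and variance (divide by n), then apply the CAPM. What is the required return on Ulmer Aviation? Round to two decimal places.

Mean R_i = (6.5 + 4.3 + 5.6 + 11.7 − 9.7 − 2.8) / 6 = 2.6000%
Mean R_m = (11.2 + 5.6 + 9.5 + 8.0 − 8.4 + 0.9) / 6 = 4.4667%
Σ(R_i − R̄_i)(R_m − R̄_m) = 252.9600  ⇒  Cov = 252.9600 / 6 = 42.1600
Σ(R_m − R̄_m)² = 262.7133  ⇒  Var(R_m) = 262.7133 / 6 = 43.7856
β = Cov / Var(R_m) = 42.1600 / 43.7856 = 0.9629
MRP = 10.47% − 1.83% = 8.64%
E(R) = R_f + β × MRP = 1.83% + 0.9629 × 8.64% = 10.15%

10.15%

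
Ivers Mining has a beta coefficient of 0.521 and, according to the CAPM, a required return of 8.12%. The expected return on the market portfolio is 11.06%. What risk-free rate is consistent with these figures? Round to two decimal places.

E(R) = R_f + β(E(R_m) − R_f) = R_f(1 − β) + β·E(R_m)
8.12% = R_f × (1 − 0.521) + 0.521 × 11.06%
8.12% = R_f × 0.479 + 5.76226%
R_f = (8.12% − 5.76226%) / 0.479 = 4.92%

4.92%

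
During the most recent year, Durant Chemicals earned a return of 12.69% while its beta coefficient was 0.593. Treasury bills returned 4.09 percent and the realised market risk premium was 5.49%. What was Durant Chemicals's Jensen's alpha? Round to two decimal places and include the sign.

+5.34%

CAPM benchmark = R_f + β(R_m − R_f) = 4.09% + 0.593 × 5.49% = 7.34557%
α = actual − benchmark = 12.69% − 7.34557% = +5.34%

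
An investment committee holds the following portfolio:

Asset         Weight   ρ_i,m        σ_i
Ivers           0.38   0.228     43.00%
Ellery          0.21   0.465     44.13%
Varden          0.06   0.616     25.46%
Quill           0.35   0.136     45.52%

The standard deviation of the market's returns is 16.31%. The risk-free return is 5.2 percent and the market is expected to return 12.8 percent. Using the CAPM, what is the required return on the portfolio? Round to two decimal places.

β_Ivers = 0.228 × 43.00% / 16.31% = 0.6011
β_Ellery = 0.465 × 44.13% / 16.31% = 1.2582
β_Varden = 0.616 × 25.46% / 16.31% = 0.9616
β_Quill = 0.136 × 45.52% / 16.31% = 0.3796
β_P = Σ w_i β_i = 0.38×0.6011 + 0.21×1.2582 + 0.06×0.9616 + 0.35×0.3796 = 0.6832
MRP = 12.8% − 5.2% = 7.60%
E(R_P) = R_f + β_P × MRP = 5.2% + 0.6832 × 7.6% = 10.39%

10.39%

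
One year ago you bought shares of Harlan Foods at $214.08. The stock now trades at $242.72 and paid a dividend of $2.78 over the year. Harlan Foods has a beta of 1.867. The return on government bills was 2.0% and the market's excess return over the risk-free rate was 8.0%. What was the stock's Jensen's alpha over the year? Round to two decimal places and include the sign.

Realised HPR = (P1 + D1 − P0) / P0 = (242.72 + 2.78 − 214.08) / 214.08 = 31.42 / 214.08 = 14.6768%
CAPM required = R_f + β·MRP = 2.0% + 1.867 × 8.0% = 16.9360%
α = realised − required = 14.6768% − 16.9360% = -2.26%

-2.26%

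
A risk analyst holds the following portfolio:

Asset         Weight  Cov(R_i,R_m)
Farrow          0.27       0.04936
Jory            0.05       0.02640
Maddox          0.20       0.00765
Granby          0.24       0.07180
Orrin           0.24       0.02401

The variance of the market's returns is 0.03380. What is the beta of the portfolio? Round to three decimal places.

1.159

β_Farrow = 0.04936 / 0.03380 = 1.4604
β_Jory = 0.02640 / 0.03380 = 0.7811
β_Maddox = 0.00765 / 0.03380 = 0.2263
β_Granby = 0.07180 / 0.03380 = 2.1243
β_Orrin = 0.02401 / 0.03380 = 0.7104
β_P = Σ w_i β_i = 0.27×1.4604 + 0.05×0.7811 + 0.20×0.2263 + 0.24×2.1243 + 0.24×0.7104 = 1.1590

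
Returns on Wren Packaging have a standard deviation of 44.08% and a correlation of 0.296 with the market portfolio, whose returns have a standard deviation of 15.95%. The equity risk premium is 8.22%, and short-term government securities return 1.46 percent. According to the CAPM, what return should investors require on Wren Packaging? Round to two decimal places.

8.18%

β = ρ × σ_i / σ_m = 0.296 × 44.08% / 15.95% = 0.8180
E(R) = 1.46% + 0.8180 × 8.22% = 8.18%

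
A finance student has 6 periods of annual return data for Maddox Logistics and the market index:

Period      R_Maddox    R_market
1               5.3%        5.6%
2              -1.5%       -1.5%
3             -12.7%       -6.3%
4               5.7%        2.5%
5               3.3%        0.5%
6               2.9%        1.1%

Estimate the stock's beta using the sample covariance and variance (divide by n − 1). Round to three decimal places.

Mean R_i = (5.3 − 1.5 − 12.7 + 5.7 + 3.3 + 2.9) / 6 = 0.5000%
Mean R_m = (5.6 − 1.5 − 6.3 + 2.5 + 0.5 + 1.1) / 6 = 0.3167%
Σ(R_i − R̄_i)(R_m − R̄_m) = 130.0800  ⇒  Cov = 130.0800 / 5 = 26.0160
Σ(R_m − R̄_m)² = 80.4083  ⇒  Var(R_m) = 80.4083 / 5 = 16.0817
β = Cov / Var(R_m) = 26.0160 / 16.0817 = 1.6177

1.618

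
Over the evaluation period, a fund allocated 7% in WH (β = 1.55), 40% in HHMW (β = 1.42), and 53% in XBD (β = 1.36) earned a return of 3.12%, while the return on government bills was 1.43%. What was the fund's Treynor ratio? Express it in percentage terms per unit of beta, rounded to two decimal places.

1.21%

β_P = 0.07×1.55 + 0.40×1.42 + 0.53×1.36 = 1.3973
Treynor = (R_P − R_f) / β_P = (3.12% − 1.43%) / 1.3973 = 1.69% / 1.3973 = 1.21%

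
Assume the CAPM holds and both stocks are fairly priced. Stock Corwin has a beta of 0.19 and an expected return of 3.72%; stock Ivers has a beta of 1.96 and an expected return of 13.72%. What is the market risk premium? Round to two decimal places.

Both satisfy E(R) = R_f + β·MRP, so the slope of the SML is
MRP = (13.72% − 3.72%) / (1.96 − 0.19) = 10.00% / 1.77 = 5.6497%

5.65%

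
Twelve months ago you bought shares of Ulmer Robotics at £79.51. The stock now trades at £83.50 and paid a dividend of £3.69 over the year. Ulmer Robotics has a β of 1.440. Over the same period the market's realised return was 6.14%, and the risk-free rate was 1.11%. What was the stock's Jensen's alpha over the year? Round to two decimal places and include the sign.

Realised HPR = (P1 + D1 − P0) / P0 = (83.50 + 3.69 − 79.51) / 79.51 = 7.68 / 79.51 = 9.6592%
MRP = 6.14% − 1.11% = 5.03%
CAPM required = R_f + β·MRP = 1.11% + 1.440 × 5.03% = 8.35320%
α = realised − required = 9.6592% − 8.35320% = +1.31%

+1.31%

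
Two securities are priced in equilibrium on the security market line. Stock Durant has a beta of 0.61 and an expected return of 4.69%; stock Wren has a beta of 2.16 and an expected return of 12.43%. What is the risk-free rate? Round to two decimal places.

Both satisfy E(R) = R_f + β·MRP, so the slope of the SML is
MRP = (12.43% − 4.69%) / (2.16 − 0.61) = 7.74% / 1.55 = 4.9935%
R_f = E(R_Durant) − β_Durant·MRP = 4.69% − 0.61 × 4.9935% = 1.6440%

1.64%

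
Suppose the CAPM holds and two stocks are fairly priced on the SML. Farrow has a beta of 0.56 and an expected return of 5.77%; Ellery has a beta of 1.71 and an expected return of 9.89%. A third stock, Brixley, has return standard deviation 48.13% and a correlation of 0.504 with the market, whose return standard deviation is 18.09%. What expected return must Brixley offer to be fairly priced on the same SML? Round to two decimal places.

8.57%

MRP = (9.89% − 5.77%) / (1.71 − 0.56) = 3.5826%
R_f = 5.77% − 0.56 × 3.5826% = 3.7637%
β_Brixley = ρ·σ_i/σ_m = 0.504 × 48.13 / 18.09 = 1.3409
E(R_Brixley) = R_f + β × MRP = 3.7637% + 1.3409 × 3.5826% = 8.57%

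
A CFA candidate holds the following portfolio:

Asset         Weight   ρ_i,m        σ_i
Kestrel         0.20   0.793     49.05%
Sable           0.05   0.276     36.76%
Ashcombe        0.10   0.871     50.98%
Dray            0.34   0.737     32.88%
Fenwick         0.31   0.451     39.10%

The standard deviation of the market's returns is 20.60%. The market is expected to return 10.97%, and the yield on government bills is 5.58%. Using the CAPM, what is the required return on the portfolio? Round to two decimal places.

12.50%

β_Kestrel = 0.793 × 49.05% / 20.60% = 1.8882
β_Sable = 0.276 × 36.76% / 20.60% = 0.4925
β_Ashcombe = 0.871 × 50.98% / 20.60% = 2.1555
β_Dray = 0.737 × 32.88% / 20.60% = 1.1763
β_Fenwick = 0.451 × 39.10% / 20.60% = 0.8560
β_P = Σ w_i β_i = 0.20×1.8882 + 0.05×0.4925 + 0.10×2.1555 + 0.34×1.1763 + 0.31×0.8560 = 1.2831
MRP = 10.97% − 5.58% = 5.39%
E(R_P) = R_f + β_P × MRP = 5.58% + 1.2831 × 5.39% = 12.50%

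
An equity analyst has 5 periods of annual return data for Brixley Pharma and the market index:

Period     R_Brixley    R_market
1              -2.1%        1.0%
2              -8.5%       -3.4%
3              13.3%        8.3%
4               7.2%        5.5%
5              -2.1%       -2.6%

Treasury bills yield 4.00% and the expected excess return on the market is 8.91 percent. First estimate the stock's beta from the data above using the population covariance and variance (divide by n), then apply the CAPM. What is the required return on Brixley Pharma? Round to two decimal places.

Mean R_i = (-2.1 − 8.5 + 13.3 + 7.2 − 2.1) / 5 = 1.5600%
Mean R_m = (1.0 − 3.4 + 8.3 + 5.5 − 2.6) / 5 = 1.7600%
Σ(R_i − R̄_i)(R_m − R̄_m) = 168.5220  ⇒  Cov = 168.5220 / 5 = 33.7044
Σ(R_m − R̄_m)² = 102.9720  ⇒  Var(R_m) = 102.9720 / 5 = 20.5944
β = Cov / Var(R_m) = 33.7044 / 20.5944 = 1.6366
E(R) = R_f + β × MRP = 4.00% + 1.6366 × 8.91% = 18.58%

18.58%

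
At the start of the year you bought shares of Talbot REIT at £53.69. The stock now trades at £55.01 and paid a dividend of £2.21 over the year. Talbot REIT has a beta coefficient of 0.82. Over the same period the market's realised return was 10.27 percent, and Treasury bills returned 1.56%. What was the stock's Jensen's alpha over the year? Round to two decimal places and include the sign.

Realised HPR = (P1 + D1 − P0) / P0 = (55.01 + 2.21 − 53.69) / 53.69 = 3.53 / 53.69 = 6.5748%
MRP = 10.27% − 1.56% = 8.71%
CAPM required = R_f + β·MRP = 1.56% + 0.82 × 8.71% = 8.7022%
α = realised − required = 6.5748% − 8.7022% = -2.13%

-2.13%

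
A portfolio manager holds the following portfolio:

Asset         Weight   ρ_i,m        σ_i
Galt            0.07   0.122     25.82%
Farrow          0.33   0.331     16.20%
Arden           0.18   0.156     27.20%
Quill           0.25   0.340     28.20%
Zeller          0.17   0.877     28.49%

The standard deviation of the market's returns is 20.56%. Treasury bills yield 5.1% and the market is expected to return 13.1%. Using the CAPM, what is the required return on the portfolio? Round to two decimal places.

8.76%

β_Galt = 0.122 × 25.82% / 20.56% = 0.1532
β_Farrow = 0.331 × 16.20% / 20.56% = 0.2608
β_Arden = 0.156 × 27.20% / 20.56% = 0.2064
β_Quill = 0.340 × 28.20% / 20.56% = 0.4663
β_Zeller = 0.877 × 28.49% / 20.56% = 1.2153
β_P = Σ w_i β_i = 0.07×0.1532 + 0.33×0.2608 + 0.18×0.2064 + 0.25×0.4663 + 0.17×1.2153 = 0.4571
MRP = 13.1% − 5.1% = 8.00%
E(R_P) = R_f + β_P × MRP = 5.1% + 0.4571 × 8.0% = 8.76%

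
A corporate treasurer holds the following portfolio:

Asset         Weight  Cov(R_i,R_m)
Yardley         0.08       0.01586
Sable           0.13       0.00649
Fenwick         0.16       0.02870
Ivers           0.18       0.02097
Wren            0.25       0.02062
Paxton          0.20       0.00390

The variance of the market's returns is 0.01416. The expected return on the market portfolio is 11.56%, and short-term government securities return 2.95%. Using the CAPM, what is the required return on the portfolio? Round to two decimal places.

β_Yardley = 0.01586 / 0.01416 = 1.1201
β_Sable = 0.00649 / 0.01416 = 0.4583
β_Fenwick = 0.02870 / 0.01416 = 2.0268
β_Ivers = 0.02097 / 0.01416 = 1.4809
β_Wren = 0.02062 / 0.01416 = 1.4562
β_Paxton = 0.00390 / 0.01416 = 0.2754
β_P = Σ w_i β_i = 0.08×1.1201 + 0.13×0.4583 + 0.16×2.0268 + 0.18×1.4809 + 0.25×1.4562 + 0.20×0.2754 = 1.1592
MRP = 11.56% − 2.95% = 8.61%
E(R_P) = R_f + β_P × MRP = 2.95% + 1.1592 × 8.61% = 12.93%

12.93%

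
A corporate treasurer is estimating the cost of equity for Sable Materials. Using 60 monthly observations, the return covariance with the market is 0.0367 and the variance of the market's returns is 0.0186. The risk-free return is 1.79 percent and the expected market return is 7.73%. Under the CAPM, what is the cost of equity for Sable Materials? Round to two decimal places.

13.51%

β = Cov(R_i, R_m) / Var(R_m) = 0.0367 / 0.0186 = 1.9731
MRP = 7.73% − 1.79% = 5.94%
E(R) = R_f + β × MRP = 1.79% + 1.9731 × 5.94% = 13.51%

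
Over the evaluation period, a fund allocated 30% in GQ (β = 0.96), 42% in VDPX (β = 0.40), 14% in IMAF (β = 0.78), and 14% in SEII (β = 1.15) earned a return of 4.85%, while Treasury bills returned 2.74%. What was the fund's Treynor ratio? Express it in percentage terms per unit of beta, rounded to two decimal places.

2.91%

β_P = 0.30×0.96 + 0.42×0.40 + 0.14×0.78 + 0.14×1.15 = 0.7262
Treynor = (R_P − R_f) / β_P = (4.85% − 2.74%) / 0.7262 = 2.11% / 0.7262 = 2.91%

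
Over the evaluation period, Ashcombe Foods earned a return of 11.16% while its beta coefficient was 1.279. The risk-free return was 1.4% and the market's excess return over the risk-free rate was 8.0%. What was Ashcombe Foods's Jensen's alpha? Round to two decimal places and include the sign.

-0.47%

CAPM benchmark = R_f + β(R_m − R_f) = 1.4% + 1.279 × 8.0% = 11.6320%
α = actual − benchmark = 11.16% − 11.6320% = -0.47%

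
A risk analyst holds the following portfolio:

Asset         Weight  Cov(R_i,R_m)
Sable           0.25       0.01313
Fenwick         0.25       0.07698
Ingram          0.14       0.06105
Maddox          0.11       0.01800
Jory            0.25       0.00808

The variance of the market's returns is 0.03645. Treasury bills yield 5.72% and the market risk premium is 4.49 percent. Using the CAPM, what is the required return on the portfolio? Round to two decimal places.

10.04%

β_Sable = 0.01313 / 0.03645 = 0.3602
β_Fenwick = 0.07698 / 0.03645 = 2.1119
β_Ingram = 0.06105 / 0.03645 = 1.6749
β_Maddox = 0.01800 / 0.03645 = 0.4938
β_Jory = 0.00808 / 0.03645 = 0.2217
β_P = Σ w_i β_i = 0.25×0.3602 + 0.25×2.1119 + 0.14×1.6749 + 0.11×0.4938 + 0.25×0.2217 = 0.9623
E(R_P) = R_f + β_P × MRP = 5.72% + 0.9623 × 4.49% = 10.04%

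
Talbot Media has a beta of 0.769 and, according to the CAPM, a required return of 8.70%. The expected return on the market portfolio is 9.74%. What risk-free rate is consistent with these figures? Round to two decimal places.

E(R) = R_f + β(E(R_m) − R_f) = R_f(1 − β) + β·E(R_m)
8.70% = R_f × (1 − 0.769) + 0.769 × 9.74%
8.70% = R_f × 0.231 + 7.49006%
R_f = (8.70% − 7.49006%) / 0.231 = 5.24%

5.24%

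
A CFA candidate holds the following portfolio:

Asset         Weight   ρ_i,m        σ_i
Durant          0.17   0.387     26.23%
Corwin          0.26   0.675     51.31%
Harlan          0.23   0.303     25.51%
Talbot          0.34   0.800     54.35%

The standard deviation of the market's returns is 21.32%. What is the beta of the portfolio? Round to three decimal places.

1.280

β_Durant = 0.387 × 26.23% / 21.32% = 0.4761
β_Corwin = 0.675 × 51.31% / 21.32% = 1.6245
β_Harlan = 0.303 × 25.51% / 21.32% = 0.3625
β_Talbot = 0.800 × 54.35% / 21.32% = 2.0394
β_P = Σ w_i β_i = 0.17×0.4761 + 0.26×1.6245 + 0.23×0.3625 + 0.34×2.0394 = 1.2801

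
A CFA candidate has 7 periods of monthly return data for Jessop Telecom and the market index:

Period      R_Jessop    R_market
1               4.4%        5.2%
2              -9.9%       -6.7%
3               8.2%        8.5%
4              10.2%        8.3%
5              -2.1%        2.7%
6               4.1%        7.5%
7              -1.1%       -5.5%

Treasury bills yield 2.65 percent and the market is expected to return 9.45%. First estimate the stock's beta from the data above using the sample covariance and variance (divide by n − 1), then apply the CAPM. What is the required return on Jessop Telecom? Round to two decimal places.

Mean R_i = (4.4 − 9.9 + 8.2 + 10.2 − 2.1 + 4.1 − 1.1) / 7 = 1.9714%
Mean R_m = (5.2 − 6.7 + 8.5 + 8.3 + 2.7 + 7.5 − 5.5) / 7 = 2.8571%
Σ(R_i − R̄_i)(R_m − R̄_m) = 235.2714  ⇒  Cov = 235.2714 / 6 = 39.2119
Σ(R_m − R̄_m)² = 249.7171  ⇒  Var(R_m) = 249.7171 / 6 = 41.6195
β = Cov / Var(R_m) = 39.2119 / 41.6195 = 0.9422
MRP = 9.45% − 2.65% = 6.80%
E(R) = R_f + β × MRP = 2.65% + 0.9422 × 6.80% = 9.06%

9.06%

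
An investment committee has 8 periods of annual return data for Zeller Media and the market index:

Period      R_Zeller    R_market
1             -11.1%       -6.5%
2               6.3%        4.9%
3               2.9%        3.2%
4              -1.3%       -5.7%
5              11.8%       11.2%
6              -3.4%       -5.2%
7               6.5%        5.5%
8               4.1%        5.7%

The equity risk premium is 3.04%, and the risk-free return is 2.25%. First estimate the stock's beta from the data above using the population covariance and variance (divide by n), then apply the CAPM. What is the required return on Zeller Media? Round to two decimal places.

Mean R_i = (-11.1 + 6.3 + 2.9 − 1.3 + 11.8 − 3.4 + 6.5 + 4.1) / 8 = 1.9750%
Mean R_m = (-6.5 + 4.9 + 3.2 − 5.7 + 11.2 − 5.2 + 5.5 + 5.7) / 8 = 1.6375%
Σ(R_i − R̄_i)(R_m − R̄_m) = 302.7975  ⇒  Cov = 302.7975 / 8 = 37.8497
Σ(R_m − R̄_m)² = 302.7588  ⇒  Var(R_m) = 302.7588 / 8 = 37.8449
β = Cov / Var(R_m) = 37.8497 / 37.8449 = 1.0001
E(R) = R_f + β × MRP = 2.25% + 1.0001 × 3.04% = 5.29%

5.29%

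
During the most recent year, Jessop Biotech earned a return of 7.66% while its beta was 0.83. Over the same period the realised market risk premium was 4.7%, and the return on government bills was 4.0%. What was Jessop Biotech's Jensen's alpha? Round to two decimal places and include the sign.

-0.24%

CAPM benchmark = R_f + β(R_m − R_f) = 4.0% + 0.83 × 4.7% = 7.9010%
α = actual − benchmark = 7.66% − 7.9010% = -0.24%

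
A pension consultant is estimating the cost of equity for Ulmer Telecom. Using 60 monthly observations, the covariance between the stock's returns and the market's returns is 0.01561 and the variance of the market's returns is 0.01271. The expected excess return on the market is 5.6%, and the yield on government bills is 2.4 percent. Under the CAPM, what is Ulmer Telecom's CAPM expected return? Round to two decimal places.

β = Cov(R_i, R_m) / Var(R_m) = 0.01561 / 0.01271 = 1.2282
E(R) = R_f + β × MRP = 2.4% + 1.2282 × 5.6% = 9.28%

9.28%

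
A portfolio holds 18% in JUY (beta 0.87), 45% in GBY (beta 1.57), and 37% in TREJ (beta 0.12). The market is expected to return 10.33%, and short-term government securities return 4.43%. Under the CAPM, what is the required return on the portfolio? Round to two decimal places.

β_P = Σ w_i β_i = 0.18×0.87 + 0.45×1.57 + 0.37×0.12 = 0.9075
MRP = 10.33% − 4.43% = 5.90%
E(R_P) = R_f + β_P × MRP = 4.43% + 0.9075 × 5.90% = 9.78%

9.78%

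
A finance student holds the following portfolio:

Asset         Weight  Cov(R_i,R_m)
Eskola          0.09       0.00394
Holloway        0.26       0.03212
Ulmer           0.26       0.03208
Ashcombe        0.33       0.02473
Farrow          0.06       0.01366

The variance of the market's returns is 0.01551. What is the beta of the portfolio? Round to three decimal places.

β_Eskola = 0.00394 / 0.01551 = 0.2540
β_Holloway = 0.03212 / 0.01551 = 2.0709
β_Ulmer = 0.03208 / 0.01551 = 2.0683
β_Ashcombe = 0.02473 / 0.01551 = 1.5945
β_Farrow = 0.01366 / 0.01551 = 0.8807
β_P = Σ w_i β_i = 0.09×0.2540 + 0.26×2.0709 + 0.26×2.0683 + 0.33×1.5945 + 0.06×0.8807 = 1.6781

1.678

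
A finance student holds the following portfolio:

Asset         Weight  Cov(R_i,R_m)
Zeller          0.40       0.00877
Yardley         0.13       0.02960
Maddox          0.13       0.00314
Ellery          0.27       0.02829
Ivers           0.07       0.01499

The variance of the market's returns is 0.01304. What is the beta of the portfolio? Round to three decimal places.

β_Zeller = 0.00877 / 0.01304 = 0.6725
β_Yardley = 0.02960 / 0.01304 = 2.2699
β_Maddox = 0.00314 / 0.01304 = 0.2408
β_Ellery = 0.02829 / 0.01304 = 2.1695
β_Ivers = 0.01499 / 0.01304 = 1.1495
β_P = Σ w_i β_i = 0.40×0.6725 + 0.13×2.2699 + 0.13×0.2408 + 0.27×2.1695 + 0.07×1.1495 = 1.2616

1.262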